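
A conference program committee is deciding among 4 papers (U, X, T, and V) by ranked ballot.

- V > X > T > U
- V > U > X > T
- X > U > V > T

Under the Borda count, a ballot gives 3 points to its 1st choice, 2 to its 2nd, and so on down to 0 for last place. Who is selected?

V

Borda scores:
  U: 0 + 2 + 2 = 4
  X: 2 + 1 + 3 = 6
  T: 1 + 0 + 0 = 1
  V: 3 + 3 + 1 = 7
V has the highest total.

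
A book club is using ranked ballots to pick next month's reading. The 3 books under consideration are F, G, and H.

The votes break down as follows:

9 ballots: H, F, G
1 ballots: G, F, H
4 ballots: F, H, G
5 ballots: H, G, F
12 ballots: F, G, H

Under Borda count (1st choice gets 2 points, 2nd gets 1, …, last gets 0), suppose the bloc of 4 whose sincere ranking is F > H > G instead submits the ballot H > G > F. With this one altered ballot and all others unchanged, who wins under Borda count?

H

Borda totals with the altered ballot: F 34, G 23, H 36.
The switch changes the winner from F to H.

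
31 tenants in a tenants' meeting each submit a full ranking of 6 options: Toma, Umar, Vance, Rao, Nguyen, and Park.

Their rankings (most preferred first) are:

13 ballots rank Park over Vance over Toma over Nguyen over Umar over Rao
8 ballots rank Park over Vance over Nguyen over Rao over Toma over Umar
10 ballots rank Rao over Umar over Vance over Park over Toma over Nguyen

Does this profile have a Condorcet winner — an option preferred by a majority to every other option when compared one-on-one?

Head-to-head results (31 voters total):
Toma vs Umar: Toma wins 21–10.
Toma vs Vance: Vance wins 31–0.
Toma vs Rao: Rao wins 18–13.
Toma vs Nguyen: Toma wins 23–8.
Toma vs Park: Park wins 31–0.
Umar vs Vance: Vance wins 21–10.
Umar vs Rao: Rao wins 18–13.
Umar vs Nguyen: Nguyen wins 21–10.
Umar vs Park: Park wins 21–10.
Vance vs Rao: Vance wins 21–10.
Vance vs Nguyen: Vance wins 31–0.
Vance vs Park: Park wins 21–10.
Rao vs Nguyen: Nguyen wins 21–10.
Rao vs Park: Park wins 21–10.
Nguyen vs Park: Park wins 31–0.
Park beats each rival — Toma (31–0), Umar (21–10), Vance (21–10), Rao (21–10), Nguyen (31–0) — so Park is the Condorcet winner.

Yes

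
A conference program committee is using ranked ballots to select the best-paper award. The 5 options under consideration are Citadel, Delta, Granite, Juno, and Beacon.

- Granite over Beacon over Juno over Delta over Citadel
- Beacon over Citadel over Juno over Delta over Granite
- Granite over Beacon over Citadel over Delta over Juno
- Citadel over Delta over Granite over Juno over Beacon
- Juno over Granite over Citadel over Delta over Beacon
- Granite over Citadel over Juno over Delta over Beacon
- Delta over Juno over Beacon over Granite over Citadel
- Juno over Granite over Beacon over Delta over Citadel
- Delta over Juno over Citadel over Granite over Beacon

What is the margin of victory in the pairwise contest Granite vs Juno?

1

Ballots ranking Granite above Juno: 4.
Ballots ranking Juno above Granite: 5.
Juno wins 5–4, a margin of 1.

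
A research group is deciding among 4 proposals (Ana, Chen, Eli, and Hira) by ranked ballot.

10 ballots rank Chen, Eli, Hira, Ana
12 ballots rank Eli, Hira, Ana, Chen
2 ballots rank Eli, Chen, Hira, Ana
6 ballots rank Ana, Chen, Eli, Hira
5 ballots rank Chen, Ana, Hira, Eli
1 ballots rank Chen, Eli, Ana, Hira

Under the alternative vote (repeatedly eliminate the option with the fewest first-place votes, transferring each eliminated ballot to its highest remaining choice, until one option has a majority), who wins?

Round 1: Chen 16, Eli 14, Ana 6, Hira 0. Hira has the fewest and is eliminated.
Round 2: Chen 16, Eli 14, Ana 6. Ana has the fewest and is eliminated.
Round 3: Chen 22, Eli 14. Chen has a majority.

Chen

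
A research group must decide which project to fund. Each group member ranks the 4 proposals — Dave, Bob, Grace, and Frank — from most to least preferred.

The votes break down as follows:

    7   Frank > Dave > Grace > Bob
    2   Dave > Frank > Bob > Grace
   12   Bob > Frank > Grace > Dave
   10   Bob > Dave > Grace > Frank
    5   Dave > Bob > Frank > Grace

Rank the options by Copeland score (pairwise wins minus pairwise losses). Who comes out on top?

Bob

Pairwise results:
  Dave vs Bob: Bob wins 22–14.
  Dave vs Grace: Dave wins 24–12.
  Dave vs Frank: Frank wins 19–17.
  Bob vs Grace: Bob wins 29–7.
  Bob vs Frank: Bob wins 27–9.
  Grace vs Frank: Frank wins 26–10.
Copeland scores (wins − losses):
  Dave: 1 − 2 = -1
  Bob: 3 − 0 = 3
  Grace: 0 − 3 = -3
  Frank: 2 − 1 = 1
Bob has the best Copeland score.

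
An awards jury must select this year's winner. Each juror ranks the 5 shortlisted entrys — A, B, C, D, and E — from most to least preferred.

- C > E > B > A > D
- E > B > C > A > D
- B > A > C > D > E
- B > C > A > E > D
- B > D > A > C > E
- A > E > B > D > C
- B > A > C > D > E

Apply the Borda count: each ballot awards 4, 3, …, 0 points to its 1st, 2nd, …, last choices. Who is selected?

Borda scores:
  A: 1 + 1 + 3 + 2 + 2 + 4 + 3 = 16
  B: 2 + 3 + 4 + 4 + 4 + 2 + 4 = 23
  C: 4 + 2 + 2 + 3 + 1 + 0 + 2 = 14
  D: 0 + 0 + 1 + 0 + 3 + 1 + 1 = 6
  E: 3 + 4 + 0 + 1 + 0 + 3 + 0 = 11
B has the highest total.

B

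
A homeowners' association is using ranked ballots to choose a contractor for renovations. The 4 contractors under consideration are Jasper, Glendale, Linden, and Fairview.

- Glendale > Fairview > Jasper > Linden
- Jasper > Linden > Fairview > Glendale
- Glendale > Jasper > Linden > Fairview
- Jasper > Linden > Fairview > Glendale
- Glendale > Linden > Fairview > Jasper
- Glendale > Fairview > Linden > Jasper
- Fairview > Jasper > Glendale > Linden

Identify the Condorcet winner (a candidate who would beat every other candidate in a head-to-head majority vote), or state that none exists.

Glendale

Head-to-head results (7 voters total):
Jasper vs Glendale: Glendale wins 4–3.
Jasper vs Linden: Jasper wins 5–2.
Jasper vs Fairview: Fairview wins 4–3.
Glendale vs Linden: Glendale wins 5–2.
Glendale vs Fairview: Glendale wins 4–3.
Linden vs Fairview: Linden wins 4–3.
Glendale beats each rival — Jasper (4–3), Linden (5–2), Fairview (4–3) — so Glendale is the Condorcet winner.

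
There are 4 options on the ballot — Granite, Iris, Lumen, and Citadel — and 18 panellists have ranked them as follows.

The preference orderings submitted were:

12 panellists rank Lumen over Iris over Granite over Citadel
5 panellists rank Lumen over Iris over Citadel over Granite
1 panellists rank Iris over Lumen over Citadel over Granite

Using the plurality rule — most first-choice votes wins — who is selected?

First-place vote totals:
  Granite: 0
  Iris: 1
  Lumen: 17
  Citadel: 0
Lumen has the most first-place votes.

Lumen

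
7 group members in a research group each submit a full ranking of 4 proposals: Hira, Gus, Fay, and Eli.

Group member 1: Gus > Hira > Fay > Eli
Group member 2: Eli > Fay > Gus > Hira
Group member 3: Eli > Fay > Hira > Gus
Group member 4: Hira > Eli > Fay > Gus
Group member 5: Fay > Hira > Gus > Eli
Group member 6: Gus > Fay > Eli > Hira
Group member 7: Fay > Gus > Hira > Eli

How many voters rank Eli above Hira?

3

Ballots ranking Eli above Hira: 3.
Ballots ranking Hira above Eli: 4.
So 3 of 7 voters prefer Eli to Hira.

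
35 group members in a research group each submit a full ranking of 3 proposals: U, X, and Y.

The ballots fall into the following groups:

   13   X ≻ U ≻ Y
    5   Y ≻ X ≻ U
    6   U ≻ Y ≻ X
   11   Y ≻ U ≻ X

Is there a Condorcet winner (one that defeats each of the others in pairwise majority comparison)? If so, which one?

No Condorcet winner

Head-to-head results (35 voters total):
U vs X: X wins 18–17.
U vs Y: U wins 19–16.
X vs Y: Y wins 22–13.
No candidate beats all others: U beats Y beats X beats U, a majority cycle.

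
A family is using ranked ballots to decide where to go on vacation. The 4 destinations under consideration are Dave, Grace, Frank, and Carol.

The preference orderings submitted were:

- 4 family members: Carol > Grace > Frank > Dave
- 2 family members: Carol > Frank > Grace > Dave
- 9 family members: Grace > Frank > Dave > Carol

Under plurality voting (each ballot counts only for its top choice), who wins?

First-place vote totals:
  Dave: 0
  Grace: 9
  Frank: 0
  Carol: 6
Grace has the most first-place votes.

Grace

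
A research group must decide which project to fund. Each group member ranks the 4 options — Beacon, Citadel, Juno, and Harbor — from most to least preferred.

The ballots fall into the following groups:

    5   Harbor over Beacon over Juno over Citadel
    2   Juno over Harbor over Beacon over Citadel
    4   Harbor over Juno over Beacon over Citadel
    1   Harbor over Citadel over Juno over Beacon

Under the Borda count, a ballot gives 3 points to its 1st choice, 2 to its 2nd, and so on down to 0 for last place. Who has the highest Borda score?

Borda scores:
  Beacon: 5·2 + 2·1 + 4·1 + 0 = 16
  Citadel: 5·0 + 2·0 + 4·0 + 2 = 2
  Juno: 5·1 + 2·3 + 4·2 + 1 = 20
  Harbor: 5·3 + 2·2 + 4·3 + 3 = 34
Harbor has the highest total.

Harbor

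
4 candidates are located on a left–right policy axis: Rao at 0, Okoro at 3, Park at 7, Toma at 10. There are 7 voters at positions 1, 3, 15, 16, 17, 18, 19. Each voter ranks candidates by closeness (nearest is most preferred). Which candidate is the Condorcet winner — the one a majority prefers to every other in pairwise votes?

Toma

With single-peaked preferences on a line, the Condorcet winner is the candidate closest to the median voter.
The median voter (position 16) is closest to Toma at 10.
Check: Toma vs Park — voters closer to Toma: 5 of 7.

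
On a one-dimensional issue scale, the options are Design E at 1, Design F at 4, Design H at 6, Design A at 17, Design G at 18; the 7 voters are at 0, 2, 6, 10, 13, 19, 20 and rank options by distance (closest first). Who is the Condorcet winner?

Design H

With single-peaked preferences on a line, the Condorcet winner is the candidate closest to the median voter.
The median voter (position 10) is closest to Design H at 6.
Check: Design H vs Design F — voters closer to Design H: 5 of 7.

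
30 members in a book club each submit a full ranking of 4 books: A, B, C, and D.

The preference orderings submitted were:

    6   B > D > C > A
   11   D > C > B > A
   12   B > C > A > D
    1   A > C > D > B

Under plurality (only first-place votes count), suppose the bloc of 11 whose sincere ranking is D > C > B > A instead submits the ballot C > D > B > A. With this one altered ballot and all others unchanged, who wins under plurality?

B

First-place totals with the altered ballot: A 1, B 18, C 11, D 0.
The winner is unchanged: still B.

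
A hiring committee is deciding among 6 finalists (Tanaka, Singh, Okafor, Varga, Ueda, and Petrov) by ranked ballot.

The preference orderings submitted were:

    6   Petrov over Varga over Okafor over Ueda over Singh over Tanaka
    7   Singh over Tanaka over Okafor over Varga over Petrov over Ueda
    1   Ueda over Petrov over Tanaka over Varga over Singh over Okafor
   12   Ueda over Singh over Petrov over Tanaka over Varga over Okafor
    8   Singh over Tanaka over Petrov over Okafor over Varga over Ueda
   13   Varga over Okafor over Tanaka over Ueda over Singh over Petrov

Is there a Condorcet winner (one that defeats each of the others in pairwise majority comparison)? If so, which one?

There is no Condorcet winner

Head-to-head results (47 voters total):
Tanaka vs Singh: Singh wins 33–14.
Tanaka vs Okafor: Tanaka wins 28–19.
Tanaka vs Varga: Tanaka wins 28–19.
Tanaka vs Ueda: Tanaka wins 28–19.
Tanaka vs Petrov: Tanaka wins 28–19.
Singh vs Okafor: Singh wins 28–19.
Singh vs Varga: Singh wins 27–20.
Singh vs Ueda: Ueda wins 32–15.
Singh vs Petrov: Singh wins 40–7.
Okafor vs Varga: Varga wins 32–15.
Okafor vs Ueda: Okafor wins 34–13.
Okafor vs Petrov: Petrov wins 27–20.
Varga vs Ueda: Varga wins 34–13.
Varga vs Petrov: Petrov wins 27–20.
Ueda vs Petrov: Ueda wins 26–21.
No candidate beats all others: Tanaka beats Ueda beats Singh beats Tanaka, a majority cycle.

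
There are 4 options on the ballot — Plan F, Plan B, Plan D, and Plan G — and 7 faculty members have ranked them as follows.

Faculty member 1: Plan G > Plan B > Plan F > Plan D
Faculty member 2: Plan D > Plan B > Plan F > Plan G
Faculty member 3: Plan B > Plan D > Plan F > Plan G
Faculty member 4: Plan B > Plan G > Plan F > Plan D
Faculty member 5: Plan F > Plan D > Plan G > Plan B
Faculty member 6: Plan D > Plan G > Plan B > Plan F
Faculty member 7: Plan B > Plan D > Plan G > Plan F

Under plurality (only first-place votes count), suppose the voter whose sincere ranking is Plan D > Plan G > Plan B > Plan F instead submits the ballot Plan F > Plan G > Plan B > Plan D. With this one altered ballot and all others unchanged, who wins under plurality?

First-place totals with the altered ballot: Plan F 2, Plan B 3, Plan D 1, Plan G 1.
The winner is unchanged: still Plan B.

Plan B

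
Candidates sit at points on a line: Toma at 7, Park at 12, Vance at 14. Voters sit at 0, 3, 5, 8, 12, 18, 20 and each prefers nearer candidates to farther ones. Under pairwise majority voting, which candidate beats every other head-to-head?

With single-peaked preferences on a line, the Condorcet winner is the candidate closest to the median voter.
The median voter (position 8) is closest to Toma at 7.
Check: Toma vs Park — voters closer to Toma: 4 of 7.

Toma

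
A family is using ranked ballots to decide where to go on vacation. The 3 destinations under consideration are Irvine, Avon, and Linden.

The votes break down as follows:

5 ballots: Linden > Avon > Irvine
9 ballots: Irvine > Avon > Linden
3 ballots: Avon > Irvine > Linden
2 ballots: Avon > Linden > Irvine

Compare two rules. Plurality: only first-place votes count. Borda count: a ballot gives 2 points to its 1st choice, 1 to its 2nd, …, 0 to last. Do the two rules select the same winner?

No

Plurality first-place counts: Irvine 9, Avon 5, Linden 5 → Irvine.
Borda totals: Irvine 21, Avon 24, Linden 12 → Avon.
The two rules disagree: plurality picks Irvine, Borda picks Avon.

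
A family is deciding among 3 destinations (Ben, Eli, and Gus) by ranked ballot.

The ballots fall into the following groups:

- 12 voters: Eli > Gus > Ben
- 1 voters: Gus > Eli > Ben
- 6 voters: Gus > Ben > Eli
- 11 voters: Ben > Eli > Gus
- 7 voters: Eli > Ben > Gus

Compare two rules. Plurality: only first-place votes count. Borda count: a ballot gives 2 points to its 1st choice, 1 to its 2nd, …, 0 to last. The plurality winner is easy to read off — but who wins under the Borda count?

Plurality first-place counts: Ben 11, Eli 19, Gus 7 → Eli.
Borda totals: Ben 35, Eli 50, Gus 26 → Eli.

Eli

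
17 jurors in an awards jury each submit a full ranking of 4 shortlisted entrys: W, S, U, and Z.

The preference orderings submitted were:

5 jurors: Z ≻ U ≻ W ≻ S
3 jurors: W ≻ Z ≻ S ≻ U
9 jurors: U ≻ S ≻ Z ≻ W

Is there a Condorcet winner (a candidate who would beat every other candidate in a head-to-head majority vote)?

Head-to-head results (17 voters total):
W vs S: S wins 9–8.
W vs U: U wins 14–3.
W vs Z: Z wins 14–3.
S vs U: U wins 14–3.
S vs Z: S wins 9–8.
U vs Z: U wins 9–8.
U beats each rival — W (14–3), S (14–3), Z (9–8) — so U is the Condorcet winner.

Yes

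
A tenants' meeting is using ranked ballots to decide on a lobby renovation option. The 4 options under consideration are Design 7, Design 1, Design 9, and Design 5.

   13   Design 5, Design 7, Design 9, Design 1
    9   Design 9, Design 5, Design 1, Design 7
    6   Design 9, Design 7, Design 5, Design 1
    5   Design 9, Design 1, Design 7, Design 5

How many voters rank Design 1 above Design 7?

14

Ballots ranking Design 1 above Design 7: 9+5 = 14.
Ballots ranking Design 7 above Design 1: 13+6 = 19.
So 14 of 33 voters prefer Design 1 to Design 7.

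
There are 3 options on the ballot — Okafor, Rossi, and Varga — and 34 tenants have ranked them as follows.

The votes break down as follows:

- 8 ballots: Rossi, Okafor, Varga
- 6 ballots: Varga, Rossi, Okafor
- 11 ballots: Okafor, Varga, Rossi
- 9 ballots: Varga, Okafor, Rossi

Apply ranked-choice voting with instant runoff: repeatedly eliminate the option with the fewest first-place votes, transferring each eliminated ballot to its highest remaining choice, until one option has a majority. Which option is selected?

Okafor

Round 1: Varga 15, Okafor 11, Rossi 8. Rossi has the fewest and is eliminated.
Round 2: Okafor 19, Varga 15. Okafor has a majority.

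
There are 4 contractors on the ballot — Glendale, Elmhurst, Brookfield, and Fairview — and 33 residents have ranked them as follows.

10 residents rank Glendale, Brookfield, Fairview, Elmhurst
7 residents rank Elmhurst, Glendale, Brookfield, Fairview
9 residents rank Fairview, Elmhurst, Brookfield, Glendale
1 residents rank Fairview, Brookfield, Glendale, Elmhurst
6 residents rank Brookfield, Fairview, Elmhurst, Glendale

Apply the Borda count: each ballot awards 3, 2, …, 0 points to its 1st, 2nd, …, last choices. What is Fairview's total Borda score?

52

Borda scores:
  Glendale: 10·3 + 7·2 + 9·0 + 1 + 6·0 = 45
  Elmhurst: 10·0 + 7·3 + 9·2 + 0 + 6·1 = 45
  Brookfield: 10·2 + 7·1 + 9·1 + 2 + 6·3 = 56
  Fairview: 10·1 + 7·0 + 9·3 + 3 + 6·2 = 52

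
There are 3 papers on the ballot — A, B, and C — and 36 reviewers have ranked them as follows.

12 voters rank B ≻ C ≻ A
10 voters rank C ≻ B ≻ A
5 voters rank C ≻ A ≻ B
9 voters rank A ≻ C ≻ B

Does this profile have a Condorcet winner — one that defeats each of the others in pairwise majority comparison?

Yes

Head-to-head results (36 voters total):
A vs B: B wins 22–14.
A vs C: C wins 27–9.
B vs C: C wins 24–12.
C beats each rival — A (27–9), B (24–12) — so C is the Condorcet winner.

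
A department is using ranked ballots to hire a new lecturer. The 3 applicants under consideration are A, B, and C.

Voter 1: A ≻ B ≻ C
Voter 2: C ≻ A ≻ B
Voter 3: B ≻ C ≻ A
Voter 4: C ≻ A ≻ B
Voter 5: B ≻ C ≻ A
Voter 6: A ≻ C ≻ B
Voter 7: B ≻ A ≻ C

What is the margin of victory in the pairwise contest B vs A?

1

Ballots ranking B above A: 3.
Ballots ranking A above B: 4.
A wins 4–3, a margin of 1.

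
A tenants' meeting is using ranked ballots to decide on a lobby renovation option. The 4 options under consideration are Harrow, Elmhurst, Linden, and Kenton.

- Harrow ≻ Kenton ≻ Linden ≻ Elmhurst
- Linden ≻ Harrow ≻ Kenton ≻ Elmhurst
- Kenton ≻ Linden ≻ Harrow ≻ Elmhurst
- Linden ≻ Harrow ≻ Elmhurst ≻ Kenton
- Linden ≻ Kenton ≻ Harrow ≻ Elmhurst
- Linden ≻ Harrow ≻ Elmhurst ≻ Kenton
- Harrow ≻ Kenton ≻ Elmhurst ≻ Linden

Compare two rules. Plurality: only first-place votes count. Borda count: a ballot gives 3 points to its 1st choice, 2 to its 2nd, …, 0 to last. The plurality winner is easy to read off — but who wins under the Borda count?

Linden

Plurality first-place counts: Harrow 2, Elmhurst 0, Linden 4, Kenton 1 → Linden.
Borda totals: Harrow 14, Elmhurst 3, Linden 15, Kenton 10 → Linden.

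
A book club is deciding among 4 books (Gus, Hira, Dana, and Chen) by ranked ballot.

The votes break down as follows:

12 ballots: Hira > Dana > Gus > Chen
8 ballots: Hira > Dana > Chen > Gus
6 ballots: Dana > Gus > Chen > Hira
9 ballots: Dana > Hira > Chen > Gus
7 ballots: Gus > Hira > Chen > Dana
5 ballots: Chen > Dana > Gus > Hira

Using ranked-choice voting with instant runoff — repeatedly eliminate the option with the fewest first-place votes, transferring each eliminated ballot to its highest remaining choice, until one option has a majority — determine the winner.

Round 1: Hira 20, Dana 15, Gus 7, Chen 5. Chen has the fewest and is eliminated.
Round 2: Hira 20, Dana 20, Gus 7. Gus has the fewest and is eliminated.
Round 3: Hira 27, Dana 20. Hira has a majority.

Hira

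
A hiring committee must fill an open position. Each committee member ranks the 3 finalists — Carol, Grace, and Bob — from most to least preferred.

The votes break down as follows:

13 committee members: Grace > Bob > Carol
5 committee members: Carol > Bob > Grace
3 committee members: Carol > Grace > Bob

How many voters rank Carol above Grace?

8

Ballots ranking Carol above Grace: 5+3 = 8.
Ballots ranking Grace above Carol: 13.
So 8 of 21 voters prefer Carol to Grace.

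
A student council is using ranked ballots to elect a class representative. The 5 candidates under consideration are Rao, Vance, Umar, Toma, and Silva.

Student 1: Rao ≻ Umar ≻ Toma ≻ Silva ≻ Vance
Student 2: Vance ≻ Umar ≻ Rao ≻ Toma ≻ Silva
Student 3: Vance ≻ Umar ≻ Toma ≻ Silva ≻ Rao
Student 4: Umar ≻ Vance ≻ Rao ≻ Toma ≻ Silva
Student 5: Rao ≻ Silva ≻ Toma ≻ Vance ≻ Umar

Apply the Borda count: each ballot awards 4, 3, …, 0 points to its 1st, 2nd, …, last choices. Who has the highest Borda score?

Umar

Borda scores:
  Rao: 4 + 2 + 0 + 2 + 4 = 12
  Vance: 0 + 4 + 4 + 3 + 1 = 12
  Umar: 3 + 3 + 3 + 4 + 0 = 13
  Toma: 2 + 1 + 2 + 1 + 2 = 8
  Silva: 1 + 0 + 1 + 0 + 3 = 5
Umar has the highest total.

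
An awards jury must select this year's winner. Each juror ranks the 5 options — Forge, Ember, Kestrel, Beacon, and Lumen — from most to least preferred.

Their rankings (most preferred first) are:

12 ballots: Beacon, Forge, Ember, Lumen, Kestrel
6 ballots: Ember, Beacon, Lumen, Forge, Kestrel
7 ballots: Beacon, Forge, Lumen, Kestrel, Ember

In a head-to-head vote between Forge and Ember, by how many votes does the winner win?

13

Ballots ranking Forge above Ember: 12+7 = 19.
Ballots ranking Ember above Forge: 6.
Forge wins 19–6, a margin of 13.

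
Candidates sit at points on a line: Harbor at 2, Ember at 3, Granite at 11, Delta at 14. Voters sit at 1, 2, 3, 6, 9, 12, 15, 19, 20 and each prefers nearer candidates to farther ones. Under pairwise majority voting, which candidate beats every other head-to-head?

Granite

With single-peaked preferences on a line, the Condorcet winner is the candidate closest to the median voter.
The median voter (position 9) is closest to Granite at 11.
Check: Granite vs Delta — voters closer to Granite: 6 of 9.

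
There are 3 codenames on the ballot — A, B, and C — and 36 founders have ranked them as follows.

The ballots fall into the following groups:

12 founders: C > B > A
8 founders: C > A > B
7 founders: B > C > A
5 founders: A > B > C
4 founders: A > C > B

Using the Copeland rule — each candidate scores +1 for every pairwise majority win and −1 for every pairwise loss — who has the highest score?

C

Pairwise results:
  A vs B: B wins 19–17.
  A vs C: C wins 27–9.
  B vs C: C wins 24–12.
Copeland scores (wins − losses):
  A: 0 − 2 = -2
  B: 1 − 1 = 0
  C: 2 − 0 = 2
C has the best Copeland score.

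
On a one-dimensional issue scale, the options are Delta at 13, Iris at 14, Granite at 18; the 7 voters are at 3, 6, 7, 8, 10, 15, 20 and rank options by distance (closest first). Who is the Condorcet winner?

With single-peaked preferences on a line, the Condorcet winner is the candidate closest to the median voter.
The median voter (position 8) is closest to Delta at 13.
Check: Delta vs Granite — voters closer to Delta: 6 of 7.

Delta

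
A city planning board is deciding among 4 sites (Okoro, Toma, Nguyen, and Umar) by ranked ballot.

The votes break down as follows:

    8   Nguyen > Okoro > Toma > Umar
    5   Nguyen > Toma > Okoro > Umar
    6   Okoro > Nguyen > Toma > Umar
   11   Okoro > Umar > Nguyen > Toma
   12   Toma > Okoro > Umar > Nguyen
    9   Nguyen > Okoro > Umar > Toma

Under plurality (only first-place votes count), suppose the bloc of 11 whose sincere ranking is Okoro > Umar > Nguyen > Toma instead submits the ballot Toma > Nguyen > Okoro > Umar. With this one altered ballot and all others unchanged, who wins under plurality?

First-place totals with the altered ballot: Okoro 6, Toma 23, Nguyen 22, Umar 0.
The switch changes the winner from Nguyen to Toma.

Toma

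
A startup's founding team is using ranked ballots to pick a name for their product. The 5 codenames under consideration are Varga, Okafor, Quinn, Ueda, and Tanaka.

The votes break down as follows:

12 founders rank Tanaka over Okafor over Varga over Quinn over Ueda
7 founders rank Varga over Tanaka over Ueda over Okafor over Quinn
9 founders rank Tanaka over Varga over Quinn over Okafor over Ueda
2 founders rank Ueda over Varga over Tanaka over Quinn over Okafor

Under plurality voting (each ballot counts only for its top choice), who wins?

First-place vote totals:
  Varga: 7
  Okafor: 0
  Quinn: 0
  Ueda: 2
  Tanaka: 21
Tanaka has the most first-place votes.

Tanaka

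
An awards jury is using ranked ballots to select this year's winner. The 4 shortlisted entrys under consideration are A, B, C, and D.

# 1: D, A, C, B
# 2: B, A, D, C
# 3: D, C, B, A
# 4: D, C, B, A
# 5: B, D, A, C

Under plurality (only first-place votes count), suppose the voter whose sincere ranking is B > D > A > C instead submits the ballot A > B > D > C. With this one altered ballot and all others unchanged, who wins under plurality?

First-place totals with the altered ballot: A 1, B 1, C 0, D 3.
The winner is unchanged: still D.

D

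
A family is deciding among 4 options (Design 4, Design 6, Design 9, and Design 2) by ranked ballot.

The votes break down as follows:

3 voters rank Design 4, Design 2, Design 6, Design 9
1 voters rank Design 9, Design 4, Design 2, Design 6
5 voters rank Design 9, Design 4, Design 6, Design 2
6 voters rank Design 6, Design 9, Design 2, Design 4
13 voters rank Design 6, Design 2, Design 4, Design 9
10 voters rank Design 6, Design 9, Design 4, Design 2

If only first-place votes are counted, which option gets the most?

First-place vote totals:
  Design 4: 3
  Design 6: 29
  Design 9: 6
  Design 2: 0
Design 6 has the most first-place votes.

Design 6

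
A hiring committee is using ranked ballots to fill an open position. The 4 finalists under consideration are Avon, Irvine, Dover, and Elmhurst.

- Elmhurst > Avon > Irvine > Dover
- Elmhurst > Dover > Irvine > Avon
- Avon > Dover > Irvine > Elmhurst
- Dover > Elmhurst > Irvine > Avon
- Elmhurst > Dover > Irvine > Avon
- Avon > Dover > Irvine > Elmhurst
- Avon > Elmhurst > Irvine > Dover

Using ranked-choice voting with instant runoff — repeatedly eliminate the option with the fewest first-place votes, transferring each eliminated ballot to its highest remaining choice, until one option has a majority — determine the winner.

Round 1: Avon 3, Elmhurst 3, Dover 1, Irvine 0. Irvine has the fewest and is eliminated.
Round 2: Avon 3, Elmhurst 3, Dover 1. Dover has the fewest and is eliminated.
Round 3: Elmhurst 4, Avon 3. Elmhurst has a majority.

Elmhurst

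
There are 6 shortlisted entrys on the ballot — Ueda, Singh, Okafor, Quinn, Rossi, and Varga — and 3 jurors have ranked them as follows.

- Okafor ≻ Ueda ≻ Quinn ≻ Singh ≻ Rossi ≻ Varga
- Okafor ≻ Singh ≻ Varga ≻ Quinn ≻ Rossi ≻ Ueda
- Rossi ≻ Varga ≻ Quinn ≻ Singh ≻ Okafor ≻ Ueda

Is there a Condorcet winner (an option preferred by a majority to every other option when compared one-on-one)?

Head-to-head results (3 voters total):
Ueda vs Singh: Singh wins 2–1.
Ueda vs Okafor: Okafor wins 3–0.
Ueda vs Quinn: Quinn wins 2–1.
Ueda vs Rossi: Rossi wins 2–1.
Ueda vs Varga: Varga wins 2–1.
Singh vs Okafor: Okafor wins 2–1.
Singh vs Quinn: Quinn wins 2–1.
Singh vs Rossi: Singh wins 2–1.
Singh vs Varga: Singh wins 2–1.
Okafor vs Quinn: Okafor wins 2–1.
Okafor vs Rossi: Okafor wins 2–1.
Okafor vs Varga: Okafor wins 2–1.
Quinn vs Rossi: Quinn wins 2–1.
Quinn vs Varga: Varga wins 2–1.
Rossi vs Varga: Rossi wins 2–1.
Okafor beats each rival — Ueda (3–0), Singh (2–1), Quinn (2–1), Rossi (2–1), Varga (2–1) — so Okafor is the Condorcet winner.

Yes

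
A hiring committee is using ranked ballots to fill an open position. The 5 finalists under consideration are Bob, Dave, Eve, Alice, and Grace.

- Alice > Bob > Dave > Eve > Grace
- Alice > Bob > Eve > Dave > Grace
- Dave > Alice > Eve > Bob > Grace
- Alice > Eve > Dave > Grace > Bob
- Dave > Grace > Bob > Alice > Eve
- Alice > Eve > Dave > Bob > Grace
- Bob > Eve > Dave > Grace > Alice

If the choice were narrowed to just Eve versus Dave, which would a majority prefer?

Ballots ranking Eve above Dave: 4.
Ballots ranking Dave above Eve: 3.
Eve wins the head-to-head, 4–3.

Eve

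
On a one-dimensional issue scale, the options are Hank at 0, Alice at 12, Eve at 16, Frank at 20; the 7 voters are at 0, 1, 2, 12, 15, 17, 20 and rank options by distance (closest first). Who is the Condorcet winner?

Alice

With single-peaked preferences on a line, the Condorcet winner is the candidate closest to the median voter.
The median voter (position 12) is closest to Alice at 12.
Check: Alice vs Frank — voters closer to Alice: 5 of 7.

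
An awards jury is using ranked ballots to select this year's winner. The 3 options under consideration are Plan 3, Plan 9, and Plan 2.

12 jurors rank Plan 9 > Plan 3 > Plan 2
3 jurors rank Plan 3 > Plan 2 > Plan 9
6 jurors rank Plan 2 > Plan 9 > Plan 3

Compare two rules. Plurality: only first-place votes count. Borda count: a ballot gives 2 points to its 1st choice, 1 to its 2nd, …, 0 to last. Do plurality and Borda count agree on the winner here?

Plurality first-place counts: Plan 3 3, Plan 9 12, Plan 2 6 → Plan 9.
Borda totals: Plan 3 18, Plan 9 30, Plan 2 15 → Plan 9.
The two rules agree on Plan 9.

Yes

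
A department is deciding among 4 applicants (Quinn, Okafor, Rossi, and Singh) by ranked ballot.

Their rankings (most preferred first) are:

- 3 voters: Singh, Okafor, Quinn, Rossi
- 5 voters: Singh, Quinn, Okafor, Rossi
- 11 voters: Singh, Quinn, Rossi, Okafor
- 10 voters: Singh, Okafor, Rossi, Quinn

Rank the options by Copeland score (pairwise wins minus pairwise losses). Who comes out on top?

Pairwise results:
  Quinn vs Okafor: Quinn wins 16–13.
  Quinn vs Rossi: Quinn wins 19–10.
  Quinn vs Singh: Singh wins 29–0.
  Okafor vs Rossi: Okafor wins 18–11.
  Okafor vs Singh: Singh wins 29–0.
  Rossi vs Singh: Singh wins 29–0.
Copeland scores (wins − losses):
  Quinn: 2 − 1 = 1
  Okafor: 1 − 2 = -1
  Rossi: 0 − 3 = -3
  Singh: 3 − 0 = 3
Singh has the best Copeland score.

Singh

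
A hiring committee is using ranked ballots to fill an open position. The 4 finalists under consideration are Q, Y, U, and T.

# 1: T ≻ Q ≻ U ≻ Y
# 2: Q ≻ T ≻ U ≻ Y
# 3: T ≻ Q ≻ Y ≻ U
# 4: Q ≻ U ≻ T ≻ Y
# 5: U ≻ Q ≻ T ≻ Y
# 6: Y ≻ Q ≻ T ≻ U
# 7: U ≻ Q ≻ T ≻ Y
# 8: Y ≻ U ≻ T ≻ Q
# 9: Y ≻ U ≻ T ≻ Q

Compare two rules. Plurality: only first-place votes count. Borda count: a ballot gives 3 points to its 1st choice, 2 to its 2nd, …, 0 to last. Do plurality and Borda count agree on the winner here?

No

Plurality first-place counts: Q 2, Y 3, U 2, T 2 → Y.
Borda totals: Q 16, Y 10, U 14, T 14 → Q.
The two rules disagree: plurality picks Y, Borda picks Q.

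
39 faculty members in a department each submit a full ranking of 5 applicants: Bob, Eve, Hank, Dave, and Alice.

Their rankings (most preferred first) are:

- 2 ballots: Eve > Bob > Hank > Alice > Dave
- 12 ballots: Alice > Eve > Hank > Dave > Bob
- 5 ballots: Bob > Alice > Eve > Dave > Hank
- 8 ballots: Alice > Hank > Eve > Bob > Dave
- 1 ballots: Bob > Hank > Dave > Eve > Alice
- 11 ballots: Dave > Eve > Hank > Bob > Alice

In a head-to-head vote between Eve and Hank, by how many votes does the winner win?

21

Ballots ranking Eve above Hank: 2+12+5+11 = 30.
Ballots ranking Hank above Eve: 8+1 = 9.
Eve wins 30–9, a margin of 21.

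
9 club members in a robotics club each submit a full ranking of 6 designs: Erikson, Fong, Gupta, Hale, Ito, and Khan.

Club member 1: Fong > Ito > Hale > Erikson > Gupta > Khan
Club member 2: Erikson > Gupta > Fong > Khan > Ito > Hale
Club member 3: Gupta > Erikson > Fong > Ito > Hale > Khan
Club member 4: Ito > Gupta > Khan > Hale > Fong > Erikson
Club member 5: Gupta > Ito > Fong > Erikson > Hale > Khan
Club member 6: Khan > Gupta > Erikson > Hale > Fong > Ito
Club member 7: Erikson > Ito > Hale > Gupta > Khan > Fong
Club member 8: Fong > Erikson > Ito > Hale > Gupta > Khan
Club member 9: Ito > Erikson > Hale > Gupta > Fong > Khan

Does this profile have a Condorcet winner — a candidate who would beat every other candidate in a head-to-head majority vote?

Yes

Head-to-head results (9 voters total):
Erikson vs Fong: Erikson wins 5–4.
Erikson vs Gupta: Erikson wins 5–4.
Erikson vs Hale: Erikson wins 7–2.
Erikson vs Ito: Erikson wins 5–4.
Erikson vs Khan: Erikson wins 7–2.
Fong vs Gupta: Gupta wins 7–2.
Fong vs Hale: Fong wins 5–4.
Fong vs Ito: Fong wins 5–4.
Fong vs Khan: Fong wins 6–3.
Gupta vs Hale: Gupta wins 5–4.
Gupta vs Ito: Ito wins 5–4.
Gupta vs Khan: Gupta wins 8–1.
Hale vs Ito: Ito wins 8–1.
Hale vs Khan: Hale wins 6–3.
Ito vs Khan: Ito wins 7–2.
Erikson beats each rival — Fong (5–4), Gupta (5–4), Hale (7–2), Ito (5–4), Khan (7–2) — so Erikson is the Condorcet winner.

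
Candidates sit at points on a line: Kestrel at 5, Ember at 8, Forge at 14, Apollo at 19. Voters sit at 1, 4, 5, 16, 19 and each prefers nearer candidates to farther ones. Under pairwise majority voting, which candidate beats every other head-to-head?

With single-peaked preferences on a line, the Condorcet winner is the candidate closest to the median voter.
The median voter (position 5) is closest to Kestrel at 5.
Check: Kestrel vs Apollo — voters closer to Kestrel: 3 of 5.

Kestrel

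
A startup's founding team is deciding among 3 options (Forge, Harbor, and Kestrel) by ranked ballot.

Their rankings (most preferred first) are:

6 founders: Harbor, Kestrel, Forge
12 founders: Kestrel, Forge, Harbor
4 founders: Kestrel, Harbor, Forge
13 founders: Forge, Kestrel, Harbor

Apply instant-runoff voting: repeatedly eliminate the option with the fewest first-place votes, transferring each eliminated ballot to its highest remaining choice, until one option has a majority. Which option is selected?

Kestrel

Round 1: Kestrel 16, Forge 13, Harbor 6. Harbor has the fewest and is eliminated.
Round 2: Kestrel 22, Forge 13. Kestrel has a majority.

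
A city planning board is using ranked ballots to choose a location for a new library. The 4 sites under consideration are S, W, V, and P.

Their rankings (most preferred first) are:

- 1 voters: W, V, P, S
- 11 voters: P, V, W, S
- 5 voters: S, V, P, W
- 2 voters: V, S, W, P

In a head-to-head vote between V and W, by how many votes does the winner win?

Ballots ranking V above W: 11+5+2 = 18.
Ballots ranking W above V: 1.
V wins 18–1, a margin of 17.

17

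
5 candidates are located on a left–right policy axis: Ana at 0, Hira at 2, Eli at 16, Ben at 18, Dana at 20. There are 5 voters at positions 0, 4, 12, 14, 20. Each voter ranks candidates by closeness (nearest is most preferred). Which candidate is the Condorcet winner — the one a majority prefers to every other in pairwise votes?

Eli

With single-peaked preferences on a line, the Condorcet winner is the candidate closest to the median voter.
The median voter (position 12) is closest to Eli at 16.
Check: Eli vs Ana — voters closer to Eli: 3 of 5.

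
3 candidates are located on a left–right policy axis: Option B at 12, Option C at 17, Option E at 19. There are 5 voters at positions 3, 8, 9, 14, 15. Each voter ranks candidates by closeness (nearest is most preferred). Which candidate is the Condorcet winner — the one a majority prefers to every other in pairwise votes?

With single-peaked preferences on a line, the Condorcet winner is the candidate closest to the median voter.
The median voter (position 9) is closest to Option B at 12.
Check: Option B vs Option E — voters closer to Option B: 5 of 5.

Option B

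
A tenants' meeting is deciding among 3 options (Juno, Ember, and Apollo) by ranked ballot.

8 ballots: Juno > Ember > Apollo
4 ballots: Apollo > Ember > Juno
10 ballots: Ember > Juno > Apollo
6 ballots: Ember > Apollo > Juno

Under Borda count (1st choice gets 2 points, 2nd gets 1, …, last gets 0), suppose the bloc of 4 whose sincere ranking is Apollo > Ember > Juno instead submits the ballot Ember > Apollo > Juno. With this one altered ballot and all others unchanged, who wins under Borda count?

Ember

Borda totals with the altered ballot: Juno 26, Ember 48, Apollo 10.
The winner is unchanged: still Ember.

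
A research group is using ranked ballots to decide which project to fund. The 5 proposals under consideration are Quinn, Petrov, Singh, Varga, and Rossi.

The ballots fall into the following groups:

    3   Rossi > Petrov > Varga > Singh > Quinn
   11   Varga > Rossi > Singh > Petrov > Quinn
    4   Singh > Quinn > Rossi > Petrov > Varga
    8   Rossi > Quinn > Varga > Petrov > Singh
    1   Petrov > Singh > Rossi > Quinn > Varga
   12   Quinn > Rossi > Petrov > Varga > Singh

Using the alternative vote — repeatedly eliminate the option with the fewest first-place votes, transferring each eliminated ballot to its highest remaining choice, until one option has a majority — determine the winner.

Rossi

Round 1: Quinn 12, Varga 11, Rossi 11, Singh 4, Petrov 1. Petrov has the fewest and is eliminated.
Round 2: Quinn 12, Varga 11, Rossi 11, Singh 5. Singh has the fewest and is eliminated.
Round 3: Quinn 16, Rossi 12, Varga 11. Varga has the fewest and is eliminated.
Round 4: Rossi 23, Quinn 16. Rossi has a majority.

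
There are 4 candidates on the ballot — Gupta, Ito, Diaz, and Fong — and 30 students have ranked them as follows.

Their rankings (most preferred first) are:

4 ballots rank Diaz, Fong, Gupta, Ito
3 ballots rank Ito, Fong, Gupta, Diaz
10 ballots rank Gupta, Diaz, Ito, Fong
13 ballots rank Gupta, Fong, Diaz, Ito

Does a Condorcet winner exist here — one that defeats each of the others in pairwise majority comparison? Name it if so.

Head-to-head results (30 voters total):
Gupta vs Ito: Gupta wins 27–3.
Gupta vs Diaz: Gupta wins 26–4.
Gupta vs Fong: Gupta wins 23–7.
Ito vs Diaz: Diaz wins 27–3.
Ito vs Fong: Fong wins 17–13.
Diaz vs Fong: Fong wins 16–14.
Gupta beats each rival — Ito (27–3), Diaz (26–4), Fong (23–7) — so Gupta is the Condorcet winner.

Gupta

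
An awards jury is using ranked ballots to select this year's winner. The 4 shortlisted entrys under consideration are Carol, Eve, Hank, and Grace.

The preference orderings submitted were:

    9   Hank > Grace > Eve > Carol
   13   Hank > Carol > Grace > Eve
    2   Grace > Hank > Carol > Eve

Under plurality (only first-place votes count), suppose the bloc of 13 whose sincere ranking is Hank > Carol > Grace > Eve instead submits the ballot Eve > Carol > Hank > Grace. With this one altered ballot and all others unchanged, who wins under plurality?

First-place totals with the altered ballot: Carol 0, Eve 13, Hank 9, Grace 2.
The switch changes the winner from Hank to Eve.

Eve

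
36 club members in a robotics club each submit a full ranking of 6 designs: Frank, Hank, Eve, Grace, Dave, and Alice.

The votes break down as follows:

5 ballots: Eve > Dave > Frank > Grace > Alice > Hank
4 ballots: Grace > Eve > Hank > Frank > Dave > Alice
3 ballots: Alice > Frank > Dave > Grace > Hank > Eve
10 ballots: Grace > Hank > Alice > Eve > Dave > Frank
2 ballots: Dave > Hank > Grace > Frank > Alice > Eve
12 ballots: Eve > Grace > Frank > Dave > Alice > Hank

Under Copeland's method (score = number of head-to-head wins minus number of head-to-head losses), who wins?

Grace

Pairwise results:
  Frank vs Hank: Frank wins 20–16.
  Frank vs Eve: Eve wins 31–5.
  Frank vs Grace: Grace wins 28–8.
  Frank vs Dave: Frank wins 19–17.
  Frank vs Alice: Frank wins 23–13.
  Hank vs Eve: Eve wins 21–15.
  Hank vs Grace: Grace wins 34–2.
  Hank vs Dave: Dave wins 22–14.
  Hank vs Alice: Alice wins 20–16.
  Eve vs Grace: Grace wins 19–17.
  Eve vs Dave: Eve wins 31–5.
  Eve vs Alice: Eve wins 21–15.
  Grace vs Dave: Grace wins 26–10.
  Grace vs Alice: Grace wins 33–3.
  Dave vs Alice: Dave wins 23–13.
Copeland scores (wins − losses):
  Frank: 3 − 2 = 1
  Hank: 0 − 5 = -5
  Eve: 4 − 1 = 3
  Grace: 5 − 0 = 5
  Dave: 2 − 3 = -1
  Alice: 1 − 4 = -3
Grace has the best Copeland score.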